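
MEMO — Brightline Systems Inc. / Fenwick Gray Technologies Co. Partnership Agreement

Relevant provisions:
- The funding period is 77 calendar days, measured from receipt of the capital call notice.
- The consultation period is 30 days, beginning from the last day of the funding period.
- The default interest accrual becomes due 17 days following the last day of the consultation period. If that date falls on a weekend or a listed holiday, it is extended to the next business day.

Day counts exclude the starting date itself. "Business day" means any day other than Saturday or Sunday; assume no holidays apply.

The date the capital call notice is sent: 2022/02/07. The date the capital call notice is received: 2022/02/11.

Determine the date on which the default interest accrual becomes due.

The last day of the funding period: 77 calendar days after 2022/02/11 is 2022/04/29.
The last day of the consultation period: 30 calendar days after 2022/04/29 is 2022/05/29.
Adding 17 calendar days to 2022/05/29 gives 2022/06/15, which is the date on which the default interest accrual becomes due. 2022/06/15 is a Wednesday, so no roll-forward applies.

2022/06/15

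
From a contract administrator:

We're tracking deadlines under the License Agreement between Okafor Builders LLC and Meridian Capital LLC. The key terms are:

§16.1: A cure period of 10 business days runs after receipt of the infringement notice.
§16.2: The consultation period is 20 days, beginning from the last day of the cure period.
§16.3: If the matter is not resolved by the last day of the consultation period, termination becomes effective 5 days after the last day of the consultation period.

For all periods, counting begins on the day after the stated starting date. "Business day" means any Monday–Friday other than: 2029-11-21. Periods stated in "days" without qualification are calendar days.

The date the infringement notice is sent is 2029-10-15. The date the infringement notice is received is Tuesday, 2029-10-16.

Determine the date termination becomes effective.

From Tuesday, 2029-10-16, 10 business days (Oct 17, Oct 18, Oct 19, Oct 22, Oct 23, Oct 24, Oct 25, Oct 26, Oct 29, Oct 30, skipping weekends) brings us to Tuesday, 2029-10-30, which is the last day of the cure period.
The last day of the consultation period: 2029-10-30 + 20 days = 2029-11-19.
The date termination becomes effective: 5 calendar days after 2029-11-19 is 2029-11-24.

2029-11-24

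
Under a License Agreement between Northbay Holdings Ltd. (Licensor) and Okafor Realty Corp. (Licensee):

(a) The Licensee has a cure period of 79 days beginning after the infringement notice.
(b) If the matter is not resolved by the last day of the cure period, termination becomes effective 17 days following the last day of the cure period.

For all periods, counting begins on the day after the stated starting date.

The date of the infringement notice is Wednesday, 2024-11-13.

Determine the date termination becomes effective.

2025-02-17

Adding 79 calendar days to 2024-11-13 gives 2025-01-31, which is the last day of the cure period.
The date termination becomes effective: 2025-01-31 + 17 days = 2025-02-17.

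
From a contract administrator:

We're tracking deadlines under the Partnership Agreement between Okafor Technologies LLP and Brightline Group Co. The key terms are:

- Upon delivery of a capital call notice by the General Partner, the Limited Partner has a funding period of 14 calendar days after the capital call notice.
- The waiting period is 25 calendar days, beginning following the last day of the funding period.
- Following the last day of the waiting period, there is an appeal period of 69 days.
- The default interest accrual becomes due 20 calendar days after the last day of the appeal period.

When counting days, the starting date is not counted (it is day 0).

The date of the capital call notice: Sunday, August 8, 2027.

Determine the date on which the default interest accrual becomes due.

December 14, 2027

The last day of the funding period: August 8, 2027 + 14 days = August 22, 2027.
The last day of the waiting period: 25 calendar days after August 22, 2027 is September 16, 2027.
The last day of the appeal period: 69 calendar days after September 16, 2027 is November 24, 2027.
Adding 20 calendar days to November 24, 2027 gives December 14, 2027, which is the date on which the default interest accrual becomes due.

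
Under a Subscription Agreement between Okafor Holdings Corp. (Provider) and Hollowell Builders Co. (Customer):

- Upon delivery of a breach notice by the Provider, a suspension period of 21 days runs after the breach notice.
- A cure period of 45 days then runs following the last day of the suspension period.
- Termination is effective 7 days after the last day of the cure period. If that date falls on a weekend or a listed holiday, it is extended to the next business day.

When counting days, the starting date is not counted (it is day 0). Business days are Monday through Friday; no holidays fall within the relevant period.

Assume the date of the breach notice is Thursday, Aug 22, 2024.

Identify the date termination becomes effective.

The last day of the suspension period: 21 calendar days after Aug 22, 2024 is Sep 12, 2024.
Adding 45 calendar days to Sep 12, 2024 gives Oct 27, 2024, which is the last day of the cure period.
The date termination becomes effective: Oct 27, 2024 + 7 days = Nov 3, 2024. That falls on a Sunday, so it rolls to the next business day, Monday, Nov 4, 2024.

Nov 4, 2024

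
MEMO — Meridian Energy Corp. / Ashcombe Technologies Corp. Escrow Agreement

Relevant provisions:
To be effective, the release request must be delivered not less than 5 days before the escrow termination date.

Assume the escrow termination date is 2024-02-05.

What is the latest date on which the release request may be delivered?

2024-01-31

Counting back 5 calendar days from 2024-02-05 gives 2024-01-31.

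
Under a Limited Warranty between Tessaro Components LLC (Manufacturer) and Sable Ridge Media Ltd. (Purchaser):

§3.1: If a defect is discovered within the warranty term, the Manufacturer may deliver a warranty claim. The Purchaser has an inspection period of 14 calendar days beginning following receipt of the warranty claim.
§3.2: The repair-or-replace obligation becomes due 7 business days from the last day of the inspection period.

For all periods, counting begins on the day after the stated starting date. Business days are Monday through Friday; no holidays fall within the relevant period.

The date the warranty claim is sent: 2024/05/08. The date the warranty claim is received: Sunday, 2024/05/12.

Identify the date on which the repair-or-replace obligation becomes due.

2024/06/04

The last day of the inspection period: 14 calendar days after 2024/05/12 is 2024/05/26.
The date on which the repair-or-replace obligation becomes due: counting 7 business days from Sunday, 2024/05/26 (May 27, May 28, May 29, May 30, May 31, Jun 3, Jun 4, skipping weekends) reaches Tuesday, 2024/06/04.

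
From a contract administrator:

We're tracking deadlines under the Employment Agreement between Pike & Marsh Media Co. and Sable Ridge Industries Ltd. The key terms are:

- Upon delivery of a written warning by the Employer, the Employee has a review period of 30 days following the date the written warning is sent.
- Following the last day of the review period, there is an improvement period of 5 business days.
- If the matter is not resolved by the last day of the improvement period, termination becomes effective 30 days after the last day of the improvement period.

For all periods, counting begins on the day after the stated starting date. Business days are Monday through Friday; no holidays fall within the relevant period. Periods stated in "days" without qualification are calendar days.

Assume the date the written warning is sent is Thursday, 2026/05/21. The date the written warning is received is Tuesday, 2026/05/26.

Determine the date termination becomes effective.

Adding 30 calendar days to 2026/05/21 gives 2026/06/20, which is the last day of the review period.
From Saturday, 2026/06/20, 5 business days (Jun 22, Jun 23, Jun 24, Jun 25, Jun 26, skipping weekends) brings us to Friday, 2026/06/26, which is the last day of the improvement period.
Adding 30 calendar days to 2026/06/26 gives 2026/07/26, which is the date termination becomes effective.

2026/07/26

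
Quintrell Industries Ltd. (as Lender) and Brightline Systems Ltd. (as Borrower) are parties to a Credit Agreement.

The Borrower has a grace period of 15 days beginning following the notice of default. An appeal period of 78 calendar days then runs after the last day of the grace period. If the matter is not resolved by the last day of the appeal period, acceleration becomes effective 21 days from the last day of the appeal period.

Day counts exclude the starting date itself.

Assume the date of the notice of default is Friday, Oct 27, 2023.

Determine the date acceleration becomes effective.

Feb 18, 2024

Adding 15 calendar days to Oct 27, 2023 gives Nov 11, 2023, which is the last day of the grace period.
The last day of the appeal period: Nov 11, 2023 + 78 days = Jan 28, 2024.
The date acceleration becomes effective: 21 calendar days after Jan 28, 2024 is Feb 18, 2024.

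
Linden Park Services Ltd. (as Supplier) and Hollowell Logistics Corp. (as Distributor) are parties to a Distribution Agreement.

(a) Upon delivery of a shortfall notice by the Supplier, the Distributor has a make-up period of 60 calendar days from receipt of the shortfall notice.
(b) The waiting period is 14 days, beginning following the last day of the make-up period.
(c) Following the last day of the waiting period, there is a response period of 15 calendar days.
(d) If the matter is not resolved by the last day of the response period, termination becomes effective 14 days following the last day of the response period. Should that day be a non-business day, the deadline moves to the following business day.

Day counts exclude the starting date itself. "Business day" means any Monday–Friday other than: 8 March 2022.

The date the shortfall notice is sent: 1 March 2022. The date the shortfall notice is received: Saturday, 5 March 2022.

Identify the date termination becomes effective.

Adding 60 calendar days to 5 March 2022 gives 4 May 2022, which is the last day of the make-up period.
The last day of the waiting period: 14 calendar days after 4 May 2022 is 18 May 2022.
The last day of the response period: 15 calendar days after 18 May 2022 is 2 June 2022.
The date termination becomes effective: 14 calendar days after 2 June 2022 is 16 June 2022. 16 June 2022 is a Thursday and is not a listed holiday, so no roll-forward applies.

16 June 2022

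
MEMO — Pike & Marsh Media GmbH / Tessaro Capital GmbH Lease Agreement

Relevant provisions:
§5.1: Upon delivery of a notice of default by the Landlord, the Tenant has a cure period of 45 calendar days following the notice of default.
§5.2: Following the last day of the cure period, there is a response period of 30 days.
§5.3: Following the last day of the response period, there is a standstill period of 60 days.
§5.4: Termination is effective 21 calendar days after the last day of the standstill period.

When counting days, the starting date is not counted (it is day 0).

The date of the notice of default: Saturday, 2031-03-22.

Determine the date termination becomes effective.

2031-08-25

The last day of the cure period: 45 calendar days after 2031-03-22 is 2031-05-06.
The last day of the response period: 2031-05-06 + 30 days = 2031-06-05.
The last day of the standstill period: 2031-06-05 + 60 days = 2031-08-04.
The date termination becomes effective: 2031-08-04 + 21 days = 2031-08-25.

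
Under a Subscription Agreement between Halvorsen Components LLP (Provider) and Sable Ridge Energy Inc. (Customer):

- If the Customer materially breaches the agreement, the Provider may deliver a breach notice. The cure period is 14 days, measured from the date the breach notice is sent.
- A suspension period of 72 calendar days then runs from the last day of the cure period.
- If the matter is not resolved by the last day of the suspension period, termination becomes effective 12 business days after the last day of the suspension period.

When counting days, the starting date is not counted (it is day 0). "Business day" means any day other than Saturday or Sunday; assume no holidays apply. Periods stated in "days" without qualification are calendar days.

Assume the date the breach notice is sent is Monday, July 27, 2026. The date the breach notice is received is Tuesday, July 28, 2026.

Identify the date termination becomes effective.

Adding 14 calendar days to July 27, 2026 gives August 10, 2026, which is the last day of the cure period.
The last day of the suspension period: August 10, 2026 + 72 days = October 21, 2026.
The date termination becomes effective: 12 business days after Wednesday, October 21, 2026, skipping weekends — Oct 22, Oct 23, Oct 26, Oct 27, …, Nov 4, Nov 5, Nov 6 — lands on Friday, November 6, 2026.

November 6, 2026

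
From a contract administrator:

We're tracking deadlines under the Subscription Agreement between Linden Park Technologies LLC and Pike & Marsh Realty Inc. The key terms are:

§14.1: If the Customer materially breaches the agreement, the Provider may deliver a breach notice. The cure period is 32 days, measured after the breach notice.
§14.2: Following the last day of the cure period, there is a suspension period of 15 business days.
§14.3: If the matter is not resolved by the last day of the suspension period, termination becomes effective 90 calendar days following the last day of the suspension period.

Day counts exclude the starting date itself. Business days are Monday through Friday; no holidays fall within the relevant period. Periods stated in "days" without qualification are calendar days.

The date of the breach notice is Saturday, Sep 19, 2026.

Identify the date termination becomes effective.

Feb 9, 2027

Adding 32 calendar days to Sep 19, 2026 gives Oct 21, 2026, which is the last day of the cure period.
The last day of the suspension period: counting 15 business days from Wednesday, Oct 21, 2026 (Oct 22, Oct 23, Oct 26, Oct 27, …, Nov 9, Nov 10, Nov 11, skipping weekends) reaches Wednesday, Nov 11, 2026.
Adding 90 calendar days to Nov 11, 2026 gives Feb 9, 2027, which is the date termination becomes effective.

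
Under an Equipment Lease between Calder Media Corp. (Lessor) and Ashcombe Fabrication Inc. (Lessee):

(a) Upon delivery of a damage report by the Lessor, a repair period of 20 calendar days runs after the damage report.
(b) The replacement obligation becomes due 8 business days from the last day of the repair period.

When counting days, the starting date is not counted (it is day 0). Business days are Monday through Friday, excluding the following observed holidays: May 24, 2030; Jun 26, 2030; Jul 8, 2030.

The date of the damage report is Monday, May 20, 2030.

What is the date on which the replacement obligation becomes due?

Jun 19, 2030

The last day of the repair period: 20 calendar days after May 20, 2030 is Jun 9, 2030.
From Sunday, Jun 9, 2030, 8 business days (Jun 10, Jun 11, Jun 12, Jun 13, Jun 14, Jun 17, Jun 18, Jun 19, skipping weekends) brings us to Wednesday, Jun 19, 2030, which is the date on which the replacement obligation becomes due.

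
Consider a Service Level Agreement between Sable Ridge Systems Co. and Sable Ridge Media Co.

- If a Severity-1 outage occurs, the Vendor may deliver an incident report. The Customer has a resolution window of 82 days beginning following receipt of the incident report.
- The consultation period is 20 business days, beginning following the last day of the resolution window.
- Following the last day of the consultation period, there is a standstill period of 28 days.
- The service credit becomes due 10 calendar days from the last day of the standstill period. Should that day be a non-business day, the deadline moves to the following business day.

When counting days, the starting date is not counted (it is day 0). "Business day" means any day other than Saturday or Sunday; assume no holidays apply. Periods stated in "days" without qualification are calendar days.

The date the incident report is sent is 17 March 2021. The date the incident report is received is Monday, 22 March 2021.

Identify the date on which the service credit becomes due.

16 August 2021

The last day of the resolution window: 82 calendar days after 22 March 2021 is 12 June 2021.
The last day of the consultation period: counting 20 business days from Saturday, 12 June 2021 (Jun 14, Jun 15, Jun 16, Jun 17, …, Jul 7, Jul 8, Jul 9, skipping weekends) reaches Friday, 9 July 2021.
The last day of the standstill period: 9 July 2021 + 28 days = 6 August 2021.
The date on which the service credit becomes due: 6 August 2021 + 10 days = 16 August 2021. 16 August 2021 is a Monday, so no roll-forward applies.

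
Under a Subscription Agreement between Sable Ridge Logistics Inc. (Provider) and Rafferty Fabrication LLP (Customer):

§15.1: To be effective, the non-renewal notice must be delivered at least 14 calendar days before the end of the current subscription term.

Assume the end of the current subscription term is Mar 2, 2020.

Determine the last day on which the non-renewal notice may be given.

Mar 2, 2020 minus 14 days is Feb 17, 2020.

Feb 17, 2020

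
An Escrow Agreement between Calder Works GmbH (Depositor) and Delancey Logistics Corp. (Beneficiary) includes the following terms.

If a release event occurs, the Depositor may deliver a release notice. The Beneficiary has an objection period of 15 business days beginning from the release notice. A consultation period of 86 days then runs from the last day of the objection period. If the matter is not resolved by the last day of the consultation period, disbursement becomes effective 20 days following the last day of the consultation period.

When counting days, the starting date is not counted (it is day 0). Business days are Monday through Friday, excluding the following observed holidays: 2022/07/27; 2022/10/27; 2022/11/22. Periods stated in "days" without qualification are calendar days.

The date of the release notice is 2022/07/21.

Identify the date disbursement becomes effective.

2022/11/26

The last day of the objection period: 15 business days after Thursday, 2022/07/21, skipping weekends and the listed holiday on Jul 27 — Jul 22, Jul 25, Jul 26, Jul 28, …, Aug 10, Aug 11, Aug 12 — lands on Friday, 2022/08/12.
The last day of the consultation period: 2022/08/12 + 86 days = 2022/11/06.
Adding 20 calendar days to 2022/11/06 gives 2022/11/26, which is the date disbursement becomes effective.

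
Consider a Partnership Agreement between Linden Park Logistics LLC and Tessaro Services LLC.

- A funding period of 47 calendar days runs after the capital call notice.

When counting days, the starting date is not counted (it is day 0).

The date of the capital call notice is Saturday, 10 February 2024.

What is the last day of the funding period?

Adding 47 calendar days to 10 February 2024 gives 28 March 2024, which is the last day of the funding period.

28 March 2024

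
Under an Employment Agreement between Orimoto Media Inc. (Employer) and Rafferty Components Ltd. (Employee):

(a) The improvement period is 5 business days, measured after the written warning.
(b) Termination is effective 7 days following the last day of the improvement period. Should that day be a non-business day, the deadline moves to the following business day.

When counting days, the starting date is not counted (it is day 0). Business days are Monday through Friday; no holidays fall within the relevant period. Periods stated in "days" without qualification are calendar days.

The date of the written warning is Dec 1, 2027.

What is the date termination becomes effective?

Dec 15, 2027

From Wednesday, Dec 1, 2027, 5 business days (Dec 2, Dec 3, Dec 6, Dec 7, Dec 8, skipping weekends) brings us to Wednesday, Dec 8, 2027, which is the last day of the improvement period.
The date termination becomes effective: 7 calendar days after Dec 8, 2027 is Dec 15, 2027. Dec 15, 2027 is a Wednesday, so no roll-forward applies.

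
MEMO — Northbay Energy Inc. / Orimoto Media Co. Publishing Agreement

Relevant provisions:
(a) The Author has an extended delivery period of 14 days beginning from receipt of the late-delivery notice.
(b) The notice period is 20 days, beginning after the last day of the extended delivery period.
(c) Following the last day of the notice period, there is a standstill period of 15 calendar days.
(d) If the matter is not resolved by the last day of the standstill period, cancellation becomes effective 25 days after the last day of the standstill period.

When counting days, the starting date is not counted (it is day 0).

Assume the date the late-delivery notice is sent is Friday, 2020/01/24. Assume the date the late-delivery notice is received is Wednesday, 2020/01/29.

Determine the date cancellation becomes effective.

2020/04/12

The last day of the extended delivery period: 14 calendar days after 2020/01/29 is 2020/02/12.
Adding 20 calendar days to 2020/02/12 gives 2020/03/03, which is the last day of the notice period.
The last day of the standstill period: 15 calendar days after 2020/03/03 is 2020/03/18.
The date cancellation becomes effective: 2020/03/18 + 25 days = 2020/04/12.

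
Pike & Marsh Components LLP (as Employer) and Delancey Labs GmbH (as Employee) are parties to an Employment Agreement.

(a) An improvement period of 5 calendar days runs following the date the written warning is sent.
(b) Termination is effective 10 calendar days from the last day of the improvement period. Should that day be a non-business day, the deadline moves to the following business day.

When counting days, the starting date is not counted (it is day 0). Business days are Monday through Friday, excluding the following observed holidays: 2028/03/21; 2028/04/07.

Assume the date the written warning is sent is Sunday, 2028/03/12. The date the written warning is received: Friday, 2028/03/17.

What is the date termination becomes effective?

Adding 5 calendar days to 2028/03/12 gives 2028/03/17, which is the last day of the improvement period.
Adding 10 calendar days to 2028/03/17 gives 2028/03/27, which is the date termination becomes effective. 2028/03/27 is a Monday and is not a listed holiday, so no roll-forward applies.

2028/03/27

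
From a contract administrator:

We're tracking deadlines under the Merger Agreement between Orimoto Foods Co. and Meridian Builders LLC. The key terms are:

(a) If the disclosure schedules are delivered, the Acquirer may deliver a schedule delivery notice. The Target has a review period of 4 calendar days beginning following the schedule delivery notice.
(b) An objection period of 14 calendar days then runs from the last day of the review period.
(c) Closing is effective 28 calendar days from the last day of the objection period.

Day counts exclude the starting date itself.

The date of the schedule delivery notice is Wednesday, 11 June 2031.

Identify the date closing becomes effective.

27 July 2031

The last day of the review period: 11 June 2031 + 4 days = 15 June 2031.
The last day of the objection period: 15 June 2031 + 14 days = 29 June 2031.
The date closing becomes effective: 28 calendar days after 29 June 2031 is 27 July 2031.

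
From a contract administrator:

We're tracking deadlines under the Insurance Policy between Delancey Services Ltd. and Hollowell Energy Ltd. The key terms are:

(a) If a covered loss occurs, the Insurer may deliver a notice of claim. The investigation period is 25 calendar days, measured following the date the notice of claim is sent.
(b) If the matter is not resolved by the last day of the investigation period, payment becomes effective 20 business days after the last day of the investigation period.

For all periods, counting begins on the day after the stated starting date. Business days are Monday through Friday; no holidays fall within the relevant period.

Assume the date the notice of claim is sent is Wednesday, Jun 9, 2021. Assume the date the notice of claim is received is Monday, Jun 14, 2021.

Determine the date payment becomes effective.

The last day of the investigation period: Jun 9, 2021 + 25 days = Jul 4, 2021.
The date payment becomes effective: 20 business days after Sunday, Jul 4, 2021, skipping weekends — Jul 5, Jul 6, Jul 7, Jul 8, …, Jul 28, Jul 29, Jul 30 — lands on Friday, Jul 30, 2021.

Jul 30, 2021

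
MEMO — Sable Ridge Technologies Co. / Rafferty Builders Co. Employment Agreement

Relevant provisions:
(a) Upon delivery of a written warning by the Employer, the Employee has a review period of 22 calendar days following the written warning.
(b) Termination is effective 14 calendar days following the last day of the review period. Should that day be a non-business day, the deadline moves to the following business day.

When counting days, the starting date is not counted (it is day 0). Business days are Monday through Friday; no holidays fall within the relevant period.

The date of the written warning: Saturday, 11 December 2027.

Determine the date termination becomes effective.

Adding 22 calendar days to 11 December 2027 gives 2 January 2028, which is the last day of the review period.
The date termination becomes effective: 14 calendar days after 2 January 2028 is 16 January 2028. That falls on a Sunday, so it rolls to the next business day, Monday, 17 January 2028.

17 January 2028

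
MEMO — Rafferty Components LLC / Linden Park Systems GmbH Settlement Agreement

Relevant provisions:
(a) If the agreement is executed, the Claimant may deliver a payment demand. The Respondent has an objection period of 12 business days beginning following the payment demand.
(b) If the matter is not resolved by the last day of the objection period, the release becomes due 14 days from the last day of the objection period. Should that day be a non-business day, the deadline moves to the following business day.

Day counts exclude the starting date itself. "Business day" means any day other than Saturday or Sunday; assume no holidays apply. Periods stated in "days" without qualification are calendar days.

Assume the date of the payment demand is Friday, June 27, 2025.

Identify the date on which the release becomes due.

July 29, 2025

The last day of the objection period: counting 12 business days from Friday, June 27, 2025 (Jun 30, Jul 1, Jul 2, Jul 3, …, Jul 11, Jul 14, Jul 15, skipping weekends) reaches Tuesday, July 15, 2025.
The date on which the release becomes due: 14 calendar days after July 15, 2025 is July 29, 2025. July 29, 2025 is a Tuesday, so no roll-forward applies.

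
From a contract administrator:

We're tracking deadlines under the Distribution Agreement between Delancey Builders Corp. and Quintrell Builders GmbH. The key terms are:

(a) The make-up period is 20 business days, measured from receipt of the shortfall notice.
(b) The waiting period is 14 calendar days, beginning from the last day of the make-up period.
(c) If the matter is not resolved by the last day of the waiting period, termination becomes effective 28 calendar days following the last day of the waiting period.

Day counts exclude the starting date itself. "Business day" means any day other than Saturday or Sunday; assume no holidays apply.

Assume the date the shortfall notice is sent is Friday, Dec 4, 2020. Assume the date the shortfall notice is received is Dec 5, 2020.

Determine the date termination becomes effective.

From Saturday, Dec 5, 2020, 20 business days (Dec 7, Dec 8, Dec 9, Dec 10, …, Dec 30, Dec 31, Jan 1, skipping weekends) brings us to Friday, Jan 1, 2021, which is the last day of the make-up period.
The last day of the waiting period: Jan 1, 2021 + 14 days = Jan 15, 2021.
Adding 28 calendar days to Jan 15, 2021 gives Feb 12, 2021, which is the date termination becomes effective.

Feb 12, 2021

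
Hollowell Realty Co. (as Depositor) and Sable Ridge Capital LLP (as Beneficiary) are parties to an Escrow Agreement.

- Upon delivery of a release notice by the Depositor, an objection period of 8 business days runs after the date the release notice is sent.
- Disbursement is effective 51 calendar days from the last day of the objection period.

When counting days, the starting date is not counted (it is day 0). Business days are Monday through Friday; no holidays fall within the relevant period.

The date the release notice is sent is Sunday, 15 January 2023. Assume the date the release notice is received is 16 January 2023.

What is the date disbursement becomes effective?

The last day of the objection period: 8 business days after Sunday, 15 January 2023, skipping weekends — Jan 16, Jan 17, Jan 18, Jan 19, Jan 20, Jan 23, Jan 24, Jan 25 — lands on Wednesday, 25 January 2023.
Adding 51 calendar days to 25 January 2023 gives 17 March 2023, which is the date disbursement becomes effective.

17 March 2023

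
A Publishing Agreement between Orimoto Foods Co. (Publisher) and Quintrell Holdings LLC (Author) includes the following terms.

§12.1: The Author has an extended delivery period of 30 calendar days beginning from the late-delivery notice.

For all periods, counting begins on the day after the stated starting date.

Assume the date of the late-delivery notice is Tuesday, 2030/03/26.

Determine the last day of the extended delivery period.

2030/04/25

The last day of the extended delivery period: 30 calendar days after 2030/03/26 is 2030/04/25.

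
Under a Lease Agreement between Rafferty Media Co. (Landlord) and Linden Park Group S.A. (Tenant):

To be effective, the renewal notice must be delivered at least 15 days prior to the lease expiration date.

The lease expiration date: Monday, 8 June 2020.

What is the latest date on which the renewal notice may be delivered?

24 May 2020

8 June 2020 minus 15 days is 24 May 2020.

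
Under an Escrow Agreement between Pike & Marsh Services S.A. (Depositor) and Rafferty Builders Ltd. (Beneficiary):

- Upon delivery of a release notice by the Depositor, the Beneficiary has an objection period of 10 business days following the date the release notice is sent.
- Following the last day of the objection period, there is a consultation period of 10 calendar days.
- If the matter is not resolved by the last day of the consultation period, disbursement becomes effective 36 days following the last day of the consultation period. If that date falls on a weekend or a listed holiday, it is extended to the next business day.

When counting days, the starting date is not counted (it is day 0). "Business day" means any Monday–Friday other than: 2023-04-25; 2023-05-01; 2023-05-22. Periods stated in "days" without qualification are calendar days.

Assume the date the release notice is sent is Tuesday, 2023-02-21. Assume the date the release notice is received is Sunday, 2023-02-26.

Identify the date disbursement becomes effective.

2023-04-24

The last day of the objection period: counting 10 business days from Tuesday, 2023-02-21 (Feb 22, Feb 23, Feb 24, Feb 27, Feb 28, Mar 1, Mar 2, Mar 3, Mar 6, Mar 7, skipping weekends) reaches Tuesday, 2023-03-07.
The last day of the consultation period: 2023-03-07 + 10 days = 2023-03-17.
Adding 36 calendar days to 2023-03-17 gives 2023-04-22, which is the date disbursement becomes effective. That falls on a Saturday, so it rolls to the next business day, Monday, 2023-04-24.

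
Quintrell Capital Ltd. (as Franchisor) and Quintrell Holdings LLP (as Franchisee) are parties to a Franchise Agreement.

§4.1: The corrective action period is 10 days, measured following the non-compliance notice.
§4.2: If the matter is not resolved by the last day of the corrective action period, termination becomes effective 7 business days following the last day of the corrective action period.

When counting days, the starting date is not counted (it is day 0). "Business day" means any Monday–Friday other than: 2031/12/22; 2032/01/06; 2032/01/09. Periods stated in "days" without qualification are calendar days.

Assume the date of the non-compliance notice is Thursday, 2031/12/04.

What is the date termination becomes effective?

Adding 10 calendar days to 2031/12/04 gives 2031/12/14, which is the last day of the corrective action period.
The date termination becomes effective: counting 7 business days from Sunday, 2031/12/14 (Dec 15, Dec 16, Dec 17, Dec 18, Dec 19, Dec 23, Dec 24, skipping weekends and the listed holiday on Dec 22) reaches Wednesday, 2031/12/24.

2031/12/24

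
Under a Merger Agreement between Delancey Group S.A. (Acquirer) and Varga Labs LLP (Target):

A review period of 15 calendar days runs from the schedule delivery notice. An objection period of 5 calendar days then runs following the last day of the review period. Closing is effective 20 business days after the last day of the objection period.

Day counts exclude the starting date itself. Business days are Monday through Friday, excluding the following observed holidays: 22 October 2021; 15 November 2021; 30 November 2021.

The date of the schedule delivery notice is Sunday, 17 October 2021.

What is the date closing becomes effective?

7 December 2021

Adding 15 calendar days to 17 October 2021 gives 1 November 2021, which is the last day of the review period.
The last day of the objection period: 1 November 2021 + 5 days = 6 November 2021.
The date closing becomes effective: counting 20 business days from Saturday, 6 November 2021 (Nov 8, Nov 9, Nov 10, Nov 11, …, Dec 3, Dec 6, Dec 7, skipping weekends and the listed holidays on Nov 15, Nov 30) reaches Tuesday, 7 December 2021.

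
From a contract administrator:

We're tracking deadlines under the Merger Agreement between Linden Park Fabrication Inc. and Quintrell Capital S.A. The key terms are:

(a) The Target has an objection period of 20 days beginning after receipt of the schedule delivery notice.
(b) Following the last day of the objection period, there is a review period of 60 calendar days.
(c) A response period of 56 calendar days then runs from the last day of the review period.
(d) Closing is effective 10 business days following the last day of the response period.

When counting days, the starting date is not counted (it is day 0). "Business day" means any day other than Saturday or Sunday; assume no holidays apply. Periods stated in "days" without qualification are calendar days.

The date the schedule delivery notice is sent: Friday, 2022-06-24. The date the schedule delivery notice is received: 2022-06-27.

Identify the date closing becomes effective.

The last day of the objection period: 20 calendar days after 2022-06-27 is 2022-07-17.
The last day of the review period: 2022-07-17 + 60 days = 2022-09-15.
The last day of the response period: 56 calendar days after 2022-09-15 is 2022-11-10.
From Thursday, 2022-11-10, 10 business days (Nov 11, Nov 14, Nov 15, Nov 16, Nov 17, Nov 18, Nov 21, Nov 22, Nov 23, Nov 24, skipping weekends) brings us to Thursday, 2022-11-24, which is the date closing becomes effective.

2022-11-24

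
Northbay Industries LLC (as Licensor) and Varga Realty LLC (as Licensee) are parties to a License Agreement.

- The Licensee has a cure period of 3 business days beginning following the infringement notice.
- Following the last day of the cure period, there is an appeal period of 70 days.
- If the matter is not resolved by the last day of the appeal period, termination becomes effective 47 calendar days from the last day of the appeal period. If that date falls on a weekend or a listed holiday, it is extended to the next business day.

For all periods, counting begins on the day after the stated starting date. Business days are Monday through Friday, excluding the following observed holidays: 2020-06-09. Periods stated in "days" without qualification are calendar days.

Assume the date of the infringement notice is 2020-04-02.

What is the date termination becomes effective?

From Thursday, 2020-04-02, 3 business days (Apr 3, Apr 6, Apr 7, skipping weekends) brings us to Tuesday, 2020-04-07, which is the last day of the cure period.
The last day of the appeal period: 2020-04-07 + 70 days = 2020-06-16.
The date termination becomes effective: 47 calendar days after 2020-06-16 is 2020-08-02. That falls on a Sunday, so it rolls to the next business day, Monday, 2020-08-03.

2020-08-03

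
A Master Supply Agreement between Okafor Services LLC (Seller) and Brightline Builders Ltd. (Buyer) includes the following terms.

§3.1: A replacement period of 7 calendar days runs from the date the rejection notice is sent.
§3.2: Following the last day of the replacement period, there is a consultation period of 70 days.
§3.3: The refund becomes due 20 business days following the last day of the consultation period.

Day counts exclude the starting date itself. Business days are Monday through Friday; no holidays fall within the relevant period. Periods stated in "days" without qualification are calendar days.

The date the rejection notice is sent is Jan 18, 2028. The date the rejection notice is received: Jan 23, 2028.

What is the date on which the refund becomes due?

May 2, 2028

Adding 7 calendar days to Jan 18, 2028 gives Jan 25, 2028, which is the last day of the replacement period.
The last day of the consultation period: Jan 25, 2028 + 70 days = Apr 4, 2028.
The date on which the refund becomes due: 20 business days after Tuesday, Apr 4, 2028, skipping weekends — Apr 5, Apr 6, Apr 7, Apr 10, …, Apr 28, May 1, May 2 — lands on Tuesday, May 2, 2028.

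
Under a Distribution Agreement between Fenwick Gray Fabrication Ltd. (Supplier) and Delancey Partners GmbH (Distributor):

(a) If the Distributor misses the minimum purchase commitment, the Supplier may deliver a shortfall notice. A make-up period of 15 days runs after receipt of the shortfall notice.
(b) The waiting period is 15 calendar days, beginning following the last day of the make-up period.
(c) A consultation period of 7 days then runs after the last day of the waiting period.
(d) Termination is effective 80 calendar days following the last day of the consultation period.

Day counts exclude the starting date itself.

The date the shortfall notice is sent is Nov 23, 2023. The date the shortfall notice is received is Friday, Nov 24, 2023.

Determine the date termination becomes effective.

Mar 20, 2024

Adding 15 calendar days to Nov 24, 2023 gives Dec 9, 2023, which is the last day of the make-up period.
Adding 15 calendar days to Dec 9, 2023 gives Dec 24, 2023, which is the last day of the waiting period.
The last day of the consultation period: Dec 24, 2023 + 7 days = Dec 31, 2023.
The date termination becomes effective: 80 calendar days after Dec 31, 2023 is Mar 20, 2024.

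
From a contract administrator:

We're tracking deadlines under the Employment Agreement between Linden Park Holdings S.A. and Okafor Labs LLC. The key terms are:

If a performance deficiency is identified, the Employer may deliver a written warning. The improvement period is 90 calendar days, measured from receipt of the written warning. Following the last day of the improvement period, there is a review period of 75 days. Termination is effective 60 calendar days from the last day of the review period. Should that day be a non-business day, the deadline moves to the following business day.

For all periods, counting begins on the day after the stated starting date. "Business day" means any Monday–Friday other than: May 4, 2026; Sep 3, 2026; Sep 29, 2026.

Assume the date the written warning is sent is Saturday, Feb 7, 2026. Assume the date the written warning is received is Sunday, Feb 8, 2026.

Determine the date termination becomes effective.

Sep 21, 2026

The last day of the improvement period: Feb 8, 2026 + 90 days = May 9, 2026.
The last day of the review period: May 9, 2026 + 75 days = Jul 23, 2026.
The date termination becomes effective: Jul 23, 2026 + 60 days = Sep 21, 2026. Sep 21, 2026 is a Monday and is not a listed holiday, so no roll-forward applies.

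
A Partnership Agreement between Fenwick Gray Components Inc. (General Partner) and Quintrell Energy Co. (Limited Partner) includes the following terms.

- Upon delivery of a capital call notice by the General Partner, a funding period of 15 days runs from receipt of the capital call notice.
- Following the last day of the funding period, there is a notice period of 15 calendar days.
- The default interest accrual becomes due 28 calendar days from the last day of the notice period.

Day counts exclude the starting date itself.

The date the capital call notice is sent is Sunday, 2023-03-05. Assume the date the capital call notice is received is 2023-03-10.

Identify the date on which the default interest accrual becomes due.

2023-05-07

The last day of the funding period: 2023-03-10 + 15 days = 2023-03-25.
Adding 15 calendar days to 2023-03-25 gives 2023-04-09, which is the last day of the notice period.
The date on which the default interest accrual becomes due: 28 calendar days after 2023-04-09 is 2023-05-07.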